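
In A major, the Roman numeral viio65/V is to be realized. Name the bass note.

The applied chord viio65/V is rooted on D#: D#-F#-A-C.
The figure 65 means first inversion — the third is in the bass.

F#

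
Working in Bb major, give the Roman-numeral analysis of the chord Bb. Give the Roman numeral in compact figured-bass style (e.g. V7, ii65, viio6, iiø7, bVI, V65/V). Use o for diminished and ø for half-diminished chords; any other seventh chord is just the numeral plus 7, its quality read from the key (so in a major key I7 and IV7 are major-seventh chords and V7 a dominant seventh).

The pitches Bb-D-F form a major triad rooted on Bb.
Bb is scale degree 1 in Bb major, and a major triad on that degree is written I.

I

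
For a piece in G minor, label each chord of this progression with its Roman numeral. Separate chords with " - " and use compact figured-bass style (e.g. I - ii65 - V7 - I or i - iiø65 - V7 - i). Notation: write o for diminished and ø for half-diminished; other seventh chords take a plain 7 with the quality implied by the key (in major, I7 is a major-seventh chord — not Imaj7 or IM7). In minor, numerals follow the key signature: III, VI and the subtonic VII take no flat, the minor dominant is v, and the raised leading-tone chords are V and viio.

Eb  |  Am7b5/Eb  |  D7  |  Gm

VI - iiø43 - V7 - i

Eb: root Eb is the submediant; major triad there is VI.
Am7b5/Eb: root A is the supertonic; half-diminished seventh chord there is iiø43.
D7: dominant seventh chord on D = scale degree 5 → V7.
Gm: root G is the tonic; minor triad there is i.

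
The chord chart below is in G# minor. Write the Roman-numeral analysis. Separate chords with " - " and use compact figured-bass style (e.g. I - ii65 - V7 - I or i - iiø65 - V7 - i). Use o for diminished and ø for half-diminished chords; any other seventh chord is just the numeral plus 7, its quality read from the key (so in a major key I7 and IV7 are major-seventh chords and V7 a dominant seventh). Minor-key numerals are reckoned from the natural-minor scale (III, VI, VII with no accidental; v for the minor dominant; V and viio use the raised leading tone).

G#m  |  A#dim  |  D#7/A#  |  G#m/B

i - iio - V43 - i6

G#m: root G# is the tonic; minor triad there is i.
A#dim: diminished triad on A# = scale degree 2 → iio.
D#7/A#: root D# is the dominant; dominant seventh chord there is V43.
G#m/B: minor triad on G# = scale degree 1 → i6.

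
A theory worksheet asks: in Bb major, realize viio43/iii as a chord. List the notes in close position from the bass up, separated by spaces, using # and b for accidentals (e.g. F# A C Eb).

G Bb C# E

viio43/iii is a secondary leading-tone chord. The target iii is D in Bb major; the applied chord is rooted a semitone below, on C#.
Building a fully diminished seventh chord on C# gives C#-E-G-Bb.
The figured bass 43 indicates second inversion, placing the fifth (G) in the bass: G-Bb-C#-E.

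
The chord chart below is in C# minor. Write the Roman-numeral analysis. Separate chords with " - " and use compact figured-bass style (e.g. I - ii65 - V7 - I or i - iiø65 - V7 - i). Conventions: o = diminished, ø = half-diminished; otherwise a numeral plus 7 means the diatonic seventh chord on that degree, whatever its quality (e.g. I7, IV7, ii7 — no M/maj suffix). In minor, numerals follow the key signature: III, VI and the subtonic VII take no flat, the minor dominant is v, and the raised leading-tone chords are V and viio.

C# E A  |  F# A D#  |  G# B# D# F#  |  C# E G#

C#-E-A: root A is the submediant; major triad there is VI6.
F#-A-D#: root D# is the supertonic; diminished triad there is iio6.
G#-B#-D#-F#: root G# is the dominant; dominant seventh chord there is V7.
C#-E-G#: minor triad on C# = scale degree 1 → i.

VI6 - iio6 - V7 - i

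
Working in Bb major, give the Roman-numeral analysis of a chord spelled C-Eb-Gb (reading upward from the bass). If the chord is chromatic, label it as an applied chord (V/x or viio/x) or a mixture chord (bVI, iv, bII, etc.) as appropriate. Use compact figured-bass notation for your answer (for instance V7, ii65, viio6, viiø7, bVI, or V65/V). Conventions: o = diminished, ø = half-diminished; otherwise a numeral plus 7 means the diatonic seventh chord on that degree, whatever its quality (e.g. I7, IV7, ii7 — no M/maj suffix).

The pitches C-Eb-Gb form a diminished triad rooted on C.
C is the second degree of Bb major. This is the diminished supertonic triad, borrowed from the parallel minor.

iio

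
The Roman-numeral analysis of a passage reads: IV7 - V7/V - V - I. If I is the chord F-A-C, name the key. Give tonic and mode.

F major

The chord F is a major triad rooted on F; its label is I.
If F is scale degree 1 and the mode makes that degree carry a major triad, the tonic is F and the mode is major.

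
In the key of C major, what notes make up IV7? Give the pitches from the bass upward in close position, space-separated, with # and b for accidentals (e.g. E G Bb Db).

F A C E

In C major, scale degree 4 is F, and the diatonic chord built there is a major seventh chord.
Stacking thirds from F gives F-A-C-E.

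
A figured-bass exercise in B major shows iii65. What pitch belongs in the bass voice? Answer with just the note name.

F#

iii in B major has root D#; the chord is D#-F#-A#-C#.
The figure 65 means first inversion — the third is in the bass.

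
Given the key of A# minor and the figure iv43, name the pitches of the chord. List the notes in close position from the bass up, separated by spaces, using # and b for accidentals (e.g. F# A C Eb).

The numeral's case and figure indicate a minor seventh chord. In A# minor its root, the subdominant, is D#.
That chord is spelled D#-F#-A#-C#.
The figured bass 43 indicates second inversion, placing the fifth (A#) in the bass: A#-C#-D#-F#.

A# C# D# F#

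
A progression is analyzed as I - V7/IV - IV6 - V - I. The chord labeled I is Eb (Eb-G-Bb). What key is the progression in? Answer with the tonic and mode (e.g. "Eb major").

Eb major

The chord Eb is a major triad rooted on Eb; its label is I.
If Eb is scale degree 1 and the mode makes that degree carry a major triad, the tonic is Eb and the mode is major.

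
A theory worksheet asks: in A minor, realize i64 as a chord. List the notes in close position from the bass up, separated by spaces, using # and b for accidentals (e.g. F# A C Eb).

E A C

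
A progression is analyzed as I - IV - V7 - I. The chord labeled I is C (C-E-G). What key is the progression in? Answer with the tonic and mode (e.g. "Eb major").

The anchor chord is a major triad on C, labeled I.
If C is scale degree 1 and the mode makes that degree carry a major triad, the tonic is C and the mode is major.

C major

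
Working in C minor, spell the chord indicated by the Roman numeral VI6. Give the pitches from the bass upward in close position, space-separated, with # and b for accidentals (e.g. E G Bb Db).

C Eb Ab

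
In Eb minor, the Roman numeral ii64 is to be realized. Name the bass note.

ii in Eb minor has root F; the chord is F-Ab-C.
The figure 64 means second inversion — the fifth is in the bass.

C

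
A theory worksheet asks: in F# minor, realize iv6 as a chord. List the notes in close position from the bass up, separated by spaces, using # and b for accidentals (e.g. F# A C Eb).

The numeral's case and figure indicate a minor triad. In F# minor its root, the subdominant, is B.
That chord is spelled B-D-F#.
With the 6 figure the chord is in first inversion; from the bass D upward in close position it reads D-F#-B.

D F# B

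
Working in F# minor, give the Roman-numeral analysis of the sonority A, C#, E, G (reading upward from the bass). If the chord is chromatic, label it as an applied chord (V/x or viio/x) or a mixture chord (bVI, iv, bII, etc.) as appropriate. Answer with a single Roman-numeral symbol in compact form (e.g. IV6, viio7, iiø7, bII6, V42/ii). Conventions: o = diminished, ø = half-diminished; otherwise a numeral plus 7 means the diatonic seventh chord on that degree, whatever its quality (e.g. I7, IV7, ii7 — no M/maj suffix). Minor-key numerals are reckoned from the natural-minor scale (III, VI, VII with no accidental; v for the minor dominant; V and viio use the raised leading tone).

V7/VI

The pitches A-C#-E-G form a dominant seventh chord rooted on A.
A is not a diatonic chord root with this quality in F# minor, but it lies a perfect fifth above D (VI), so the chord functions as an applied dominant of VI.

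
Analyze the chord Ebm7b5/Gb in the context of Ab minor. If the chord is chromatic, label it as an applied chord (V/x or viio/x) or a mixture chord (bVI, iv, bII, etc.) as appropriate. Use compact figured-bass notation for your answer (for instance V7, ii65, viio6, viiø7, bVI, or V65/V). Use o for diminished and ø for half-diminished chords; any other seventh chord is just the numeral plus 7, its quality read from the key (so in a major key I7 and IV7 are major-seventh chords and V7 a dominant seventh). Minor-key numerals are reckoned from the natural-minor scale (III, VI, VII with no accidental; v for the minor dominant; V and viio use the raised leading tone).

viiø65/VI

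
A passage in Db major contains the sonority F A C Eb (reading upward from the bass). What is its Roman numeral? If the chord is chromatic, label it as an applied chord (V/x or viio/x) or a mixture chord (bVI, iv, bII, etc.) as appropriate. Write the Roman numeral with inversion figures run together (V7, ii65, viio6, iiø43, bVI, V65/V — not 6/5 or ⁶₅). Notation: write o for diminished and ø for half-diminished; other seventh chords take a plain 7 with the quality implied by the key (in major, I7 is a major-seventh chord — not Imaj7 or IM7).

V7/vi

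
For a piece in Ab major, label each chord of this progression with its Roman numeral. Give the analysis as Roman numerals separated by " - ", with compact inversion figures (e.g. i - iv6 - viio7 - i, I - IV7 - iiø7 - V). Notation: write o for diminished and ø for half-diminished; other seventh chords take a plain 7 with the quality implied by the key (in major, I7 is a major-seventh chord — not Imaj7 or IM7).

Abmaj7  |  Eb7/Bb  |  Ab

I7 - V43 - I

Abmaj7 has root Ab, degree 1 in Ab major, so I7.
Eb7/Bb has root Eb, degree 5 in Ab major, so V43.
Ab: root Ab is the tonic; major triad there is I.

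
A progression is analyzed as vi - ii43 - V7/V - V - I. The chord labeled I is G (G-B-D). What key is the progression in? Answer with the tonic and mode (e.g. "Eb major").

G major

The anchor chord is a major triad on G, labeled I.
If G is scale degree 1 and the mode makes that degree carry a major triad, the tonic is G and the mode is major.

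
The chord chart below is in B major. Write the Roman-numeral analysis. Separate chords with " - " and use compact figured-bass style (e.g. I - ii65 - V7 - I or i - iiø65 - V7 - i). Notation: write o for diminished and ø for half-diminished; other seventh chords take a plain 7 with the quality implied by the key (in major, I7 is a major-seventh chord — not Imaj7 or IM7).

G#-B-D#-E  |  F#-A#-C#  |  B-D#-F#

G#-B-D#-E: root E is the subdominant; major seventh chord there is IV65.
F#-A#-C#: major triad on F# = scale degree 5 → V.
B-D#-F#: root B is the tonic; major triad there is I.

IV65 - V - I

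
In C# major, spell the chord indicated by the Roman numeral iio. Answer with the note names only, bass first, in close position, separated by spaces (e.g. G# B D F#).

D# F# A

iio is the diminished supertonic triad, borrowed from the parallel minor. In C# major that root is D#.
So the chord is D#-F#-A, a diminished triad.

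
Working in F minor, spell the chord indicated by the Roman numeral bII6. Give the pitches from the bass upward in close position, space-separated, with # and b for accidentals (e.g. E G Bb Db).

bII6 is the Neapolitan sixth — a major triad on the lowered second degree, here in its customary first inversion. In F minor that root is Gb.
So the chord is Gb-Bb-Db.
The figured bass 6 indicates first inversion, placing the third (Bb) in the bass: Bb-Db-Gb.

Bb Db Gb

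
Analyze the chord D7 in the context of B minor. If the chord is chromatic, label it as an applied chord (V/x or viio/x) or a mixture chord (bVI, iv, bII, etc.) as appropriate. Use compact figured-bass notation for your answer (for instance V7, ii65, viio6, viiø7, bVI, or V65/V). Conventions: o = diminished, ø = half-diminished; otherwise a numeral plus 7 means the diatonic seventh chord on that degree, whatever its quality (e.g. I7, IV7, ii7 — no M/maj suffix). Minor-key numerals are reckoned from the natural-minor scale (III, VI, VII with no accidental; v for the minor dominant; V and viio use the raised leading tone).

V7/VI

Stacked in thirds the chord is D-F#-A-C: a dominant seventh chord on D.
D is not a diatonic chord root with this quality in B minor, but it lies a perfect fifth above G (VI), so the chord functions as an applied dominant of VI.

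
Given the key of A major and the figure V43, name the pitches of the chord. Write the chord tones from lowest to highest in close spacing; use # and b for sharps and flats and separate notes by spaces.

B D E G#

The numeral's case and figure indicate a dominant seventh chord. In A major its root, the fifth degree, is E.
Stacking thirds from E gives E-G#-B-D.
With the 43 figure the chord is in second inversion; from the bass B upward in close position it reads B-D-E-G#.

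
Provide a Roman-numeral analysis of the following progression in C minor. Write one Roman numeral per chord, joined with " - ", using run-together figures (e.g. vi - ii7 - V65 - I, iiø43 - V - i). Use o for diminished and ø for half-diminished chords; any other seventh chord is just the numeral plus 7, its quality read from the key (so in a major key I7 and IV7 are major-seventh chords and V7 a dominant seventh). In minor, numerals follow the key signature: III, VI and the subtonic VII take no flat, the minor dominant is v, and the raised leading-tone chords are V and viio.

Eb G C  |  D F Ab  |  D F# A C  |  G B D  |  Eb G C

i6 - iio - V7/V - V - i6

Eb-G-C has root C, degree 1 in C minor, so i6.
D-F-Ab: root D is the supertonic; diminished triad there is iio.
D-F#-A-C: a dominant seventh chord on D, the applied dominant of V → V7/V.
G-B-D: major triad on G = scale degree 5 → V.
Eb-G-C: minor triad on C = scale degree 1 → i6.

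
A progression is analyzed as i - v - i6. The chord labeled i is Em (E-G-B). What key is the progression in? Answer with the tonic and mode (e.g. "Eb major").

E minor

i is given as E-G-B — a minor triad with root E.
If E is scale degree 1 and the mode makes that degree carry a minor triad, the tonic is E and the mode is minor.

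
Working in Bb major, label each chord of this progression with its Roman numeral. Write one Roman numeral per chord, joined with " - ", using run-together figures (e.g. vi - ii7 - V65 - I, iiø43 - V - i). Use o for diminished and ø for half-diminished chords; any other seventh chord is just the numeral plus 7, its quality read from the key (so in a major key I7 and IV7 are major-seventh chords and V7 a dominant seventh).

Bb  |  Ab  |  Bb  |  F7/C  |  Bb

I - bVII - I - V43 - I

Bb: major triad on Bb = scale degree 1 → I.
Ab is non-diatonic — bVII, a mixture chord from Bb minor.
Bb: major triad on Bb = scale degree 1 → I.
F7/C has root F, degree 5 in Bb major, so V43.
Bb: root Bb is the tonic; major triad there is I.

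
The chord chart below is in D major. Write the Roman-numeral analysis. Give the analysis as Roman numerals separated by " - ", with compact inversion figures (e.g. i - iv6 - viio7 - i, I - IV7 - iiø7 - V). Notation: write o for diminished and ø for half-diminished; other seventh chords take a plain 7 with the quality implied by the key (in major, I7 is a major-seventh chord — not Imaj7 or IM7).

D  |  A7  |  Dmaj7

I - V7 - I7

D: major triad on D = scale degree 1 → I.
A7: dominant seventh chord on A = scale degree 5 → V7.
Dmaj7: root D is the tonic; major seventh chord there is I7.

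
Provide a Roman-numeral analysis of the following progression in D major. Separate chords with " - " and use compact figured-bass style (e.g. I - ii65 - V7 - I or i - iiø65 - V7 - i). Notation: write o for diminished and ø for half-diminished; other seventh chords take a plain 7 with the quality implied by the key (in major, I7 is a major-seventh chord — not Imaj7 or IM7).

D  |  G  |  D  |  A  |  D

D: root D is the tonic; major triad there is I.
G: root G is the subdominant; major triad there is IV.
D: root D is the tonic; major triad there is I.
A: root A is the dominant; major triad there is V.
D: root D is the tonic; major triad there is I.

I - IV - I - V - I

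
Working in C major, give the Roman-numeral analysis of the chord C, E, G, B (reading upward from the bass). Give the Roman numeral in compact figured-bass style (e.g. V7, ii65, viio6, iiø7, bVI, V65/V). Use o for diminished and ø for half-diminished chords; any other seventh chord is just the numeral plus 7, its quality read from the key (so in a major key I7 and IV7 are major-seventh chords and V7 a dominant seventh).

I7

The pitches C-E-G-B form a major seventh chord rooted on C.
In C major, C is the tonic; the diatonic major seventh chord there is I7.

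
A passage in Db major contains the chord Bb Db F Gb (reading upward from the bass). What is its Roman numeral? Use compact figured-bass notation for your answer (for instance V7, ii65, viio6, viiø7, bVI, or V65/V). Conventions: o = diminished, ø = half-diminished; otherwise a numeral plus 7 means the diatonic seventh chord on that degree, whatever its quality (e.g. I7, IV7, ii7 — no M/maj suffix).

IV65

The pitches Gb-Bb-Db-F form a major seventh chord rooted on Gb.
Gb is scale degree 4 in Db major, and a major seventh chord on that degree is written IV7.
With Bb in the bass the chord is in first inversion, so the figured bass is 65.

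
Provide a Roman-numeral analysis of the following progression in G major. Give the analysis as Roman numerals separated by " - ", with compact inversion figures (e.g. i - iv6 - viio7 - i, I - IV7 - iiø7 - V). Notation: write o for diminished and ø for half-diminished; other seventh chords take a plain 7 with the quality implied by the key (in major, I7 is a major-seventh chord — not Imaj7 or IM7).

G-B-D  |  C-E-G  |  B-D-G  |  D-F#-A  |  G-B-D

I - IV - I6 - V - I

G-B-D: root G is the tonic; major triad there is I.
C-E-G: major triad on C = scale degree 4 → IV.
B-D-G has root G, degree 1 in G major, so I6.
D-F#-A has root D, degree 5 in G major, so V.
G-B-D has root G, degree 1 in G major, so I.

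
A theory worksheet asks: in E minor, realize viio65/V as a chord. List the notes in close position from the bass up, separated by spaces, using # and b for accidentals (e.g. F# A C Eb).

C# E G A#

viio65/V is a secondary leading-tone chord. The target V is B in E minor; the applied chord is rooted a semitone below, on A#.
Building a fully diminished seventh chord on A# gives A#-C#-E-G.
With the 65 figure the chord is in first inversion; from the bass C# upward in close position it reads C#-E-G-A#.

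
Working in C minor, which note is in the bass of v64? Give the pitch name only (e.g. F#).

v in C minor has root G; the chord is G-Bb-D.
The figure 64 means second inversion — the fifth is in the bass.

D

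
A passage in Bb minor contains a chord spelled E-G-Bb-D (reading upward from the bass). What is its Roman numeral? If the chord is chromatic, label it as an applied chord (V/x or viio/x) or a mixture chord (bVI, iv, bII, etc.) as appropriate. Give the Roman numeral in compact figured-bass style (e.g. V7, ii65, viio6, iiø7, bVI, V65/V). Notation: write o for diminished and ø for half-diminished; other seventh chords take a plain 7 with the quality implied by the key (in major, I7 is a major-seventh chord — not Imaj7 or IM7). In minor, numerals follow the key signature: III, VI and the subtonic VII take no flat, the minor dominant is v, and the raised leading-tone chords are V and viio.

Stacked in thirds the chord is E-G-Bb-D: a half-diminished seventh chord on E.
E sits a half step below F (V in Bb minor); a diminished chord there is the applied leading-tone chord of V.

viiø7/V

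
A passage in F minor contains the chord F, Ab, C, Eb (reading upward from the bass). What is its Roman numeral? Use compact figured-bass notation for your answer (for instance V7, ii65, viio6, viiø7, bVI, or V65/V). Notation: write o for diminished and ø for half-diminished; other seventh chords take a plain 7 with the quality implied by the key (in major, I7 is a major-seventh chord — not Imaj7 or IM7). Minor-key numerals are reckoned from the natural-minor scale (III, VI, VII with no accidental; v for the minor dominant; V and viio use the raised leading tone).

i7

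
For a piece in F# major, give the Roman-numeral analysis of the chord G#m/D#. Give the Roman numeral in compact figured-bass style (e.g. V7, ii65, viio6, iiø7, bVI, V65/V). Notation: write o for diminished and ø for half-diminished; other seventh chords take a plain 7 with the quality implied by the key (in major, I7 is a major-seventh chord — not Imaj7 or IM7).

Stacked in thirds the chord is G#-B-D#: a minor triad on G#.
In F# major, G# is the supertonic; the diatonic minor triad there is ii.
With D# in the bass the chord is in second inversion, so the figured bass is 64.

ii64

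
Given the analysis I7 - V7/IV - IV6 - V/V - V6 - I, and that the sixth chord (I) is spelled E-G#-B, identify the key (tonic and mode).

E major

The chord E is a major triad rooted on E; its label is I.
If E is scale degree 1 and the mode makes that degree carry a major triad, the tonic is E and the mode is major.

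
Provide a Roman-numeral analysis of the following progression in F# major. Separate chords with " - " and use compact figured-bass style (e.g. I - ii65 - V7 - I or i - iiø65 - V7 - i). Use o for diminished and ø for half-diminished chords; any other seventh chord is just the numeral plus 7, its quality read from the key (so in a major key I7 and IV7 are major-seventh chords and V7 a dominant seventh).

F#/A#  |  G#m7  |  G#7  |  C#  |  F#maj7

I6 - ii7 - V7/V - V - I7

F#/A#: root F# is the tonic; major triad there is I6.
G#m7: root G# is the supertonic; minor seventh chord there is ii7.
G#7 is the secondary dominant of V (dominant seventh chord on G#): V7/V.
C#: major triad on C# = scale degree 5 → V.
F#maj7: major seventh chord on F# = scale degree 1 → I7.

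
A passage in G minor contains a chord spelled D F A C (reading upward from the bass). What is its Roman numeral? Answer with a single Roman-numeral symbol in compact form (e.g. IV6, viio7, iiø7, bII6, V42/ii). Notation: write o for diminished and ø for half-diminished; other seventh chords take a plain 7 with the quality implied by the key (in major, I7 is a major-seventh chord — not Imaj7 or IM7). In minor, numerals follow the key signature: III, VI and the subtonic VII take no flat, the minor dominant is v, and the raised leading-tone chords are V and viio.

The pitches D-F-A-C form a minor seventh chord rooted on D.
In G minor, D is the dominant; the diatonic minor seventh chord there is v7.

v7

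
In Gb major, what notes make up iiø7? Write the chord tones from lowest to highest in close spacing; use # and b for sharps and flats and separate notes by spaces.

iiø7 is the half-diminished supertonic seventh, borrowed from the parallel minor. In Gb major that root is Ab.
So the chord is Ab-Cb-Ebb-Gb, a half-diminished seventh chord.

Ab Cb Ebb Gb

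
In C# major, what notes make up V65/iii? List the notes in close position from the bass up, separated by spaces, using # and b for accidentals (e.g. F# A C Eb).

The slash means an applied dominant: we want the dominant of iii. In C# major, iii is E# minor, and its dominant is built on B#.
Building a dominant seventh chord on B# gives B#-D##-F##-A#.
The figured bass 65 indicates first inversion, placing the third (D##) in the bass: D##-F##-A#-B#.

D## F## A# B#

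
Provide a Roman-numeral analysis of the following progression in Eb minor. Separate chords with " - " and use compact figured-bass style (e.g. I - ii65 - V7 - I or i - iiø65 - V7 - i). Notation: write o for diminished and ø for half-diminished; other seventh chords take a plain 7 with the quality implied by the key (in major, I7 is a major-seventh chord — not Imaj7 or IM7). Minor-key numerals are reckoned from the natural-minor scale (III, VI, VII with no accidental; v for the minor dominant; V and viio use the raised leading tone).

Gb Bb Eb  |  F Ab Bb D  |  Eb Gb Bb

Gb-Bb-Eb has root Eb, degree 1 in Eb minor, so i6.
F-Ab-Bb-D has root Bb, degree 5 in Eb minor, so V43.
Eb-Gb-Bb: root Eb is the tonic; minor triad there is i.

i6 - V43 - i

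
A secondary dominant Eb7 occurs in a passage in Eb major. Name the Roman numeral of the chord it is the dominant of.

IV

The chord is a dominant seventh chord on Eb.
A dominant resolves down a perfect fifth: Eb → Ab. In Eb major, Ab is scale degree 4, i.e. IV.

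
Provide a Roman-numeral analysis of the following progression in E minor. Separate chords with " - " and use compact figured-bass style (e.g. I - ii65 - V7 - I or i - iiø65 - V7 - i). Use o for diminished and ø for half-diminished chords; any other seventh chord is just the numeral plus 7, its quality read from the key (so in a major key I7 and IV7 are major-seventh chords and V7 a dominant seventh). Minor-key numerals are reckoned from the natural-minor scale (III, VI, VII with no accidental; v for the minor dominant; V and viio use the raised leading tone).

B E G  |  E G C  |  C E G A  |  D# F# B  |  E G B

i64 - VI6 - iv65 - V6 - i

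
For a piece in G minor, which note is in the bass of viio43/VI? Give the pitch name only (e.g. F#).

Ab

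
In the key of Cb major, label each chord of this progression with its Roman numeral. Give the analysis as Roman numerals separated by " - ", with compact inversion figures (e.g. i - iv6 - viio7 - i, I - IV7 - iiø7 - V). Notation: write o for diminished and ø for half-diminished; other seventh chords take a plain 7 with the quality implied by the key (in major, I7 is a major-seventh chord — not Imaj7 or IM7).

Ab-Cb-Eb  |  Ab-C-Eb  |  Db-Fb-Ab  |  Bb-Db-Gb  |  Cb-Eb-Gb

vi - V/ii - ii - V6 - I

Ab-Cb-Eb: root Ab is the submediant; minor triad there is vi.
Ab-C-Eb: a major triad on Ab, the applied dominant of ii → V/ii.
Db-Fb-Ab: minor triad on Db = scale degree 2 → ii.
Bb-Db-Gb has root Gb, degree 5 in Cb major, so V6.
Cb-Eb-Gb: major triad on Cb = scale degree 1 → I.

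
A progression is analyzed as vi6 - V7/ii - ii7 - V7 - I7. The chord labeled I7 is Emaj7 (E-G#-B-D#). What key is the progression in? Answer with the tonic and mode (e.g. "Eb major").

E major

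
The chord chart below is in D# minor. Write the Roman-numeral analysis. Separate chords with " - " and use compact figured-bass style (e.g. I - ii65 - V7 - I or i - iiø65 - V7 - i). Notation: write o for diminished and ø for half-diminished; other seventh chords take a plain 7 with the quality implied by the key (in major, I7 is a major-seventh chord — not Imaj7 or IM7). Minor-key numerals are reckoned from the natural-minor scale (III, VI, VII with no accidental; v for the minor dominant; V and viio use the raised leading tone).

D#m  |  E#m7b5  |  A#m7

i - iiø7 - v7

D#m: minor triad on D# = scale degree 1 → i.
E#m7b5 has root E#, degree 2 in D# minor, so iiø7.
A#m7: minor seventh chord on A# = scale degree 5 → v7.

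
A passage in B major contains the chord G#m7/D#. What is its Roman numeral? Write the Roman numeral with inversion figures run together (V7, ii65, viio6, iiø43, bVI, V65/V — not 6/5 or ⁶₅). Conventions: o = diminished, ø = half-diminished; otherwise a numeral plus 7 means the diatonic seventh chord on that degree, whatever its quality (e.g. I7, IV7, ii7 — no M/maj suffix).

vi43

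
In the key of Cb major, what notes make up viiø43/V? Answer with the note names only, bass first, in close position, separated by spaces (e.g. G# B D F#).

The slash marks an applied leading-tone chord: viio of V. In Cb major, V is Gb, so the leading tone to it is F, a half step below.
Building a half-diminished seventh chord on F gives F-Ab-Cb-Eb.
With the 43 figure the chord is in second inversion; from the bass Cb upward in close position it reads Cb-Eb-F-Ab.

Cb Eb F Ab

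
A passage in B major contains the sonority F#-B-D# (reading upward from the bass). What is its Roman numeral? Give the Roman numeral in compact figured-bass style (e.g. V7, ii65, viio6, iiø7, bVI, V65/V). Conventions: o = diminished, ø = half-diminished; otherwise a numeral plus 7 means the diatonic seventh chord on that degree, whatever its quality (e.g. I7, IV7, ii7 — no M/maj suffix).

I64

Stacked in thirds the chord is B-D#-F#: a major triad on B.
In B major, B is the tonic; the diatonic major triad there is I.
With F# in the bass the chord is in second inversion, so the figured bass is 64.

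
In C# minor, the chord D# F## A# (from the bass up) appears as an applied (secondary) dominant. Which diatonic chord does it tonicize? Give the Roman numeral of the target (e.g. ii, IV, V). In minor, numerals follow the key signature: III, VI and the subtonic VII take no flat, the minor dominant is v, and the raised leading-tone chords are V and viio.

V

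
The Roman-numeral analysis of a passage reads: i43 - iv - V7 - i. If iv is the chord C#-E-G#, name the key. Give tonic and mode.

G# minor

The chord C#m is a minor triad rooted on C#; its label is iv.
Counting down 3 scale steps from C# places the tonic on G#; a minor triad on degree 4 is diatonic only in minor.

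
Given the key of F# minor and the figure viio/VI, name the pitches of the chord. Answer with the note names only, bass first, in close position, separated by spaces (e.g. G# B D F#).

viio/VI is a secondary leading-tone chord. The target VI is D in F# minor; the applied chord is rooted a semitone below, on C#.
Building a diminished triad on C# gives C#-E-G.

C# E G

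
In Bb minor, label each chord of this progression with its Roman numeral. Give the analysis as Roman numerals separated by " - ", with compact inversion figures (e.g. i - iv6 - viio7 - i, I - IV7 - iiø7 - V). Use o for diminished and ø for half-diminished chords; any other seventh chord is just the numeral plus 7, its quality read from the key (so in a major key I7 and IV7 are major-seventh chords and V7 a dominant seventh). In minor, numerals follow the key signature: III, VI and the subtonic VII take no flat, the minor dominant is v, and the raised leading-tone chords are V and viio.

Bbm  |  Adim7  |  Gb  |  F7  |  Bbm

i - viio7 - VI - V7 - i

Bbm has root Bb, degree 1 in Bb minor, so i.
Adim7: fully diminished seventh chord on A = scale degree 7 → viio7.
Gb: root Gb is the submediant; major triad there is VI.
F7: root F is the dominant; dominant seventh chord there is V7.
Bbm has root Bb, degree 1 in Bb minor, so i.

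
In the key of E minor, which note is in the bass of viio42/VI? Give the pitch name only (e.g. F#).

The applied chord viio42/VI is rooted on B: B-D-F-Ab.
The figure 42 means third inversion — the seventh is in the bass.

Ab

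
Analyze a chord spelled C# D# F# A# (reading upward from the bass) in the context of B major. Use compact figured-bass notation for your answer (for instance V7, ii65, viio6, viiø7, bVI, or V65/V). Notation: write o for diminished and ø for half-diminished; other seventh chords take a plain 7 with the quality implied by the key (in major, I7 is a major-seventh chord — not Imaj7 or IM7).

The pitches D#-F#-A#-C# form a minor seventh chord rooted on D#.
D# is scale degree 3 in B major, and a minor seventh chord on that degree is written iii7.
With C# in the bass the chord is in third inversion, so the figured bass is 42.

iii42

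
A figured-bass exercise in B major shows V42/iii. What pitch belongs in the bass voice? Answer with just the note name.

G#

The applied chord V42/iii is rooted on A#: A#-C##-E#-G#.
The figure 42 means third inversion — the seventh is in the bass.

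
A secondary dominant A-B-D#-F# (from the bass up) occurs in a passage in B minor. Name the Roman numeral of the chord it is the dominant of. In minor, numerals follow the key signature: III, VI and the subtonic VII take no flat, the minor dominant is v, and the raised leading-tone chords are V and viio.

The chord is a dominant seventh chord on B.
A dominant resolves down a perfect fifth: B → E. In B minor, E is scale degree 4, i.e. iv.

iv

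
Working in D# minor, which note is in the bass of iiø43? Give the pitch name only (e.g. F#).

B

iiø in D# minor has root E#; the chord is E#-G#-B-D#.
The figure 43 means second inversion — the fifth is in the bass.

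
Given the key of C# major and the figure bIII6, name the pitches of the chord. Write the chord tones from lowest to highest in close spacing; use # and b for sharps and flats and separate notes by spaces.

G# B E

Scale degree 3 in C# major is E#; lowering it a half step gives E. bIII6 is a major triad on the lowered third degree, borrowed from the parallel minor.
So the chord is E-G#-B, a major triad.
With the 6 figure the chord is in first inversion; from the bass G# upward in close position it reads G#-B-E.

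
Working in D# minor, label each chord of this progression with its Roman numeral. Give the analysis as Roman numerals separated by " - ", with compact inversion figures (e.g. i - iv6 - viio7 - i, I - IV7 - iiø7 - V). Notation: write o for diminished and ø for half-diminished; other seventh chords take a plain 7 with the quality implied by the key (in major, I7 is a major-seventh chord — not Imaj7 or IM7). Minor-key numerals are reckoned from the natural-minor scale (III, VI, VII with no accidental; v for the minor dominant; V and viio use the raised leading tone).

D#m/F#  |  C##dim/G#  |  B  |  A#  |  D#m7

i6 - viio64 - VI - V - i7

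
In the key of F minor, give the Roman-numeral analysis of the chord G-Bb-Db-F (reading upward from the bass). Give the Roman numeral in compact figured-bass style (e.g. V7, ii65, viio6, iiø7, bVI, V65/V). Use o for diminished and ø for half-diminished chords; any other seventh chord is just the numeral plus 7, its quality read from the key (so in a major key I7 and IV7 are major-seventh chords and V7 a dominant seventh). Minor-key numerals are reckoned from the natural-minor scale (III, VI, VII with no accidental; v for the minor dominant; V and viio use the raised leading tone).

Stacked in thirds the chord is G-Bb-Db-F: a half-diminished seventh chord on G.
In F minor, G is the supertonic; the diatonic half-diminished seventh chord there is iiø7.

iiø7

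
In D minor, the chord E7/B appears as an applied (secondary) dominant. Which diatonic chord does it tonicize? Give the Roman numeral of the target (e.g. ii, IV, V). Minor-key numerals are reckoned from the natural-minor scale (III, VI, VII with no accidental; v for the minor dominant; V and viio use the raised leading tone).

The chord is a dominant seventh chord on E.
A dominant resolves down a perfect fifth: E → A. In D minor, A is scale degree 5, i.e. V.

V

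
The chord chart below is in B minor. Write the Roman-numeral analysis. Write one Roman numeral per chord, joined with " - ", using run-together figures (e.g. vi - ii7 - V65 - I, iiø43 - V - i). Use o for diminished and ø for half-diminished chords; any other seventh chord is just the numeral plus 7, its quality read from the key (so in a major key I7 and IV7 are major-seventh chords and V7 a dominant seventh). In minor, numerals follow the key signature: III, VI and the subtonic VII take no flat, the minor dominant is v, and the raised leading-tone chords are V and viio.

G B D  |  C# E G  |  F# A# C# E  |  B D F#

VI - iio - V7 - i

G-B-D has root G, degree 6 in B minor, so VI.
C#-E-G has root C#, degree 2 in B minor, so iio.
F#-A#-C#-E: dominant seventh chord on F# = scale degree 5 → V7.
B-D-F#: root B is the tonic; minor triad there is i.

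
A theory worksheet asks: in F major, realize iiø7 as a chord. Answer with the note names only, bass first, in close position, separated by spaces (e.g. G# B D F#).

iiø7 is the half-diminished supertonic seventh, borrowed from the parallel minor. In F major that root is G.
So the chord is G-Bb-Db-F, a half-diminished seventh chord.

G Bb Db F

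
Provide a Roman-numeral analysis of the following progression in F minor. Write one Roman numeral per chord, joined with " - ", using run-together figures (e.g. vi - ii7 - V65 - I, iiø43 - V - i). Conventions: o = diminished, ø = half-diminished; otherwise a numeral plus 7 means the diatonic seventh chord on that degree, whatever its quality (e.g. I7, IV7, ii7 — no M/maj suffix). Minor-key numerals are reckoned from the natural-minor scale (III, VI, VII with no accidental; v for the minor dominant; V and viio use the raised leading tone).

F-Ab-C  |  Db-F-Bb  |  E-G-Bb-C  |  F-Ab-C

i - iv6 - V65 - i

F-Ab-C: root F is the tonic; minor triad there is i.
Db-F-Bb: root Bb is the subdominant; minor triad there is iv6.
E-G-Bb-C: root C is the dominant; dominant seventh chord there is V65.
F-Ab-C: minor triad on F = scale degree 1 → i.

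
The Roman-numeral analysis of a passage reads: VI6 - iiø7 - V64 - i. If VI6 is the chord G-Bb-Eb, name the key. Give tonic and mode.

G minor

VI6 is given as G-Bb-Eb — a major triad with root Eb.
VI6 on Eb implies Eb is the submediant; that puts the tonic at G, and the uppercase numeral fits minor mode.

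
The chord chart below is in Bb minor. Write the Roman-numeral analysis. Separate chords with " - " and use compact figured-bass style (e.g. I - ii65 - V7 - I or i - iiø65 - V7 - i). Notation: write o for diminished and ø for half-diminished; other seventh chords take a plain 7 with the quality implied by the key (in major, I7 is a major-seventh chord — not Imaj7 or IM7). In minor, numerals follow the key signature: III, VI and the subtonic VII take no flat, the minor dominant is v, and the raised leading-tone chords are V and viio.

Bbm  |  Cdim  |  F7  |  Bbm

Bbm: minor triad on Bb = scale degree 1 → i.
Cdim: root C is the supertonic; diminished triad there is iio.
F7: dominant seventh chord on F = scale degree 5 → V7.
Bbm: root Bb is the tonic; minor triad there is i.

i - iio - V7 - i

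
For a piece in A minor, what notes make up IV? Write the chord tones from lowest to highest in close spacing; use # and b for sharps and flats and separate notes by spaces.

D F# A

Scale degree 4 in A minor is D; here the chord built on it is altered to a major triad. IV is the major subdominant, borrowed from the parallel major.
So the chord is D-F#-A, a major triad.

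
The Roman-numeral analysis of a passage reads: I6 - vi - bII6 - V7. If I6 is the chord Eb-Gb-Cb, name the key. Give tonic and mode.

The chord Cb/Eb is a major triad rooted on Cb; its label is I6.
If Cb is scale degree 1 and the mode makes that degree carry a major triad, the tonic is Cb and the mode is major.

Cb major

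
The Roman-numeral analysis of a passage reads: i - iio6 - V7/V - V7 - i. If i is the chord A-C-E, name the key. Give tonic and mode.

A minor

The anchor chord is a minor triad on A, labeled i.
If A is scale degree 1 and the mode makes that degree carry a minor triad, the tonic is A and the mode is minor.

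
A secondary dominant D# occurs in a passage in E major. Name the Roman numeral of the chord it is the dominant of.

The chord is a major triad on D#.
A dominant resolves down a perfect fifth: D# → G#. In E major, G# is scale degree 3, i.e. iii.

iii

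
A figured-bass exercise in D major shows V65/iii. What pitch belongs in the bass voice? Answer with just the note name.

The applied chord V65/iii is rooted on C#: C#-E#-G#-B.
The figure 65 means first inversion — the third is in the bass.

E#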